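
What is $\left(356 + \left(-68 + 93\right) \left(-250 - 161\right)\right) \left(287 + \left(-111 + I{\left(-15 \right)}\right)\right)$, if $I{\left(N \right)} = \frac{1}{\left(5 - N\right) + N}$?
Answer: $- \frac{8738639}{5} \approx -1.7477 \cdot 10^{6}$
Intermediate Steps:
$I{\left(N \right)} = \frac{1}{5}$
$\left(356 + \left(-68 + 93\right) \left(-250 - 161\right)\right) \left(287 + \left(-111 + I{\left(-15 \right)}\right)\right) = \left(356 + \left(-68 + 93\right) \left(-250 - 161\right)\right) \left(287 + \left(-111 + \frac{1}{5}\right)\right) = \left(356 + 25 \left(-411\right)\right) \left(287 - \frac{554}{5}\right) = \left(356 - 10275\right) \frac{881}{5} = \left(-9919\right) \frac{881}{5} = - \frac{8738639}{5}$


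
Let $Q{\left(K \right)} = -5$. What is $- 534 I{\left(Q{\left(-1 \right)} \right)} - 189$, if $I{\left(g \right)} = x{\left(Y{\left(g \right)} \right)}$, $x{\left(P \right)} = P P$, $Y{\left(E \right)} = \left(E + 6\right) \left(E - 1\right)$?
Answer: $-19413$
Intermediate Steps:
$Y{\left(E \right)} = \left(-1 + E\right) \left(6 + E\right)$ ($Y{\left(E \right)} = \left(6 + E\right) \left(-1 + E\right) = \left(-1 + E\right) \left(6 + E\right)$)
$x{\left(P \right)} = P^{2}$
$I{\left(g \right)} = \left(-6 + g^{2} + 5 g\right)^{2}$
$- 534 I{\left(Q{\left(-1 \right)} \right)} - 189 = - 534 \left(-6 + \left(-5\right)^{2} + 5 \left(-5\right)\right)^{2} - 189 = - 534 \left(-6 + 25 - 25\right)^{2} - 189 = - 534 \left(-6\right)^{2} - 189 = \left(-534\right) 36 - 189 = -19224 - 189 = -19413$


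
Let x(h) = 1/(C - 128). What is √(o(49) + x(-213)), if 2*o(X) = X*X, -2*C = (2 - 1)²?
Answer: √317165242/514 ≈ 34.648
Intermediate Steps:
C = -½ (C = -(2 - 1)²/2 = -½*1² = -½*1 = -½ ≈ -0.50000)
x(h) = -2/257 (x(h) = 1/(-½ - 128) = 1/(-257/2) = -2/257)
o(X) = X²/2 (o(X) = (X*X)/2 = X²/2)
√(o(49) + x(-213)) = √((½)*49² - 2/257) = √((½)*2401 - 2/257) = √(2401/2 - 2/257) = √(617053/514) = √317165242/514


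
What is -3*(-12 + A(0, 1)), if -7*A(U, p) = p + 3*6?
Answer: 309/7 ≈ 44.143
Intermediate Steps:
A(U, p) = -18/7 - p/7 (A(U, p) = -(p + 3*6)/7 = -(p + 18)/7 = -(18 + p)/7 = -18/7 - p/7)
-3*(-12 + A(0, 1)) = -3*(-12 + (-18/7 - ⅐*1)) = -3*(-12 + (-18/7 - ⅐)) = -3*(-12 - 19/7) = -3*(-103/7) = 309/7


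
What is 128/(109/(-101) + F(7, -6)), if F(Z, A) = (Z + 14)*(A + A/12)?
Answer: -25856/27791 ≈ -0.93037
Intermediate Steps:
F(Z, A) = 13*A*(14 + Z)/12 (F(Z, A) = (14 + Z)*(A + A*(1/12)) = (14 + Z)*(A + A/12) = (14 + Z)*(13*A/12) = 13*A*(14 + Z)/12)
128/(109/(-101) + F(7, -6)) = 128/(109/(-101) + (13/12)*(-6)*(14 + 7)) = 128/(109*(-1/101) + (13/12)*(-6)*21) = 128/(-109/101 - 273/2) = 128/(-27791/202) = -202/27791*128 = -25856/27791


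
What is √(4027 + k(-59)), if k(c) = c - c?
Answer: √4027 ≈ 63.459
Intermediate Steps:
k(c) = 0
√(4027 + k(-59)) = √(4027 + 0) = √4027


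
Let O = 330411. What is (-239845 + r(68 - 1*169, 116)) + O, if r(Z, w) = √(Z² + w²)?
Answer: 90566 + √23657 ≈ 90720.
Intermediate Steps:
(-239845 + r(68 - 1*169, 116)) + O = (-239845 + √((68 - 1*169)² + 116²)) + 330411 = (-239845 + √((68 - 169)² + 13456)) + 330411 = (-239845 + √((-101)² + 13456)) + 330411 = (-239845 + √(10201 + 13456)) + 330411 = (-239845 + √23657) + 330411 = 90566 + √23657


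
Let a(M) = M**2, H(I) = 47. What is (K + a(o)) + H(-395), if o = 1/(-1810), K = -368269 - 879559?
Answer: -4087855334099/3276100 ≈ -1.2478e+6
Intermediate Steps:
K = -1247828
o = -1/1810 ≈ -0.00055249
(K + a(o)) + H(-395) = (-1247828 + (-1/1810)**2) + 47 = (-1247828 + 1/3276100) + 47 = -4088009310799/3276100 + 47 = -4087855334099/3276100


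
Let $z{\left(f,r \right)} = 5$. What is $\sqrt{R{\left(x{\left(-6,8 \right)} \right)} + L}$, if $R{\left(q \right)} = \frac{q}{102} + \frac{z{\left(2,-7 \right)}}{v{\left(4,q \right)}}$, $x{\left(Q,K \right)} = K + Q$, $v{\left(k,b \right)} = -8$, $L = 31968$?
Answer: $\frac{\sqrt{1330355094}}{204} \approx 178.79$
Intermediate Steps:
$R{\left(q \right)} = - \frac{5}{8} + \frac{q}{102}$ ($R{\left(q \right)} = \frac{q}{102} + \frac{5}{-8} = q \frac{1}{102} + 5 \left(- \frac{1}{8}\right) = \frac{q}{102} - \frac{5}{8} = - \frac{5}{8} + \frac{q}{102}$)
$\sqrt{R{\left(x{\left(-6,8 \right)} \right)} + L} = \sqrt{\left(- \frac{5}{8} + \frac{8 - 6}{102}\right) + 31968} = \sqrt{\left(- \frac{5}{8} + \frac{1}{102} \cdot 2\right) + 31968} = \sqrt{\left(- \frac{5}{8} + \frac{1}{51}\right) + 31968} = \sqrt{- \frac{247}{408} + 31968} = \sqrt{\frac{13042697}{408}} = \frac{\sqrt{1330355094}}{204}$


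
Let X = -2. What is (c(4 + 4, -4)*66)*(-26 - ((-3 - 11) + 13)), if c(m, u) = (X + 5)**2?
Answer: -14850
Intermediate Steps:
c(m, u) = 9 (c(m, u) = (-2 + 5)**2 = 3**2 = 9)
(c(4 + 4, -4)*66)*(-26 - ((-3 - 11) + 13)) = (9*66)*(-26 - ((-3 - 11) + 13)) = 594*(-26 - (-14 + 13)) = 594*(-26 - 1*(-1)) = 594*(-26 + 1) = 594*(-25) = -14850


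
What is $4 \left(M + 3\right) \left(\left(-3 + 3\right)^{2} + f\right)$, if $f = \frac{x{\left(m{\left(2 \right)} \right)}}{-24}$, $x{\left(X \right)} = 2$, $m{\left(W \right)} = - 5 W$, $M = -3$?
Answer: $0$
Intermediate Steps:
$f = - \frac{1}{12}$ ($f = \frac{2}{-24} = 2 \left(- \frac{1}{24}\right) = - \frac{1}{12} \approx -0.083333$)
$4 \left(M + 3\right) \left(\left(-3 + 3\right)^{2} + f\right) = 4 \left(-3 + 3\right) \left(\left(-3 + 3\right)^{2} - \frac{1}{12}\right) = 4 \cdot 0 \left(0^{2} - \frac{1}{12}\right) = 0 \left(0 - \frac{1}{12}\right) = 0 \left(- \frac{1}{12}\right) = 0$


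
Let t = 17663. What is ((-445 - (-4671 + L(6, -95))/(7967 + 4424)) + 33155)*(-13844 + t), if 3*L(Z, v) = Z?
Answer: 1547895231501/12391 ≈ 1.2492e+8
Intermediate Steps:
L(Z, v) = Z/3
((-445 - (-4671 + L(6, -95))/(7967 + 4424)) + 33155)*(-13844 + t) = ((-445 - (-4671 + (⅓)*6)/(7967 + 4424)) + 33155)*(-13844 + 17663) = ((-445 - (-4671 + 2)/12391) + 33155)*3819 = ((-445 - (-4669)/12391) + 33155)*3819 = ((-445 - 1*(-4669/12391)) + 33155)*3819 = ((-445 + 4669/12391) + 33155)*3819 = (-5509326/12391 + 33155)*3819 = (405314279/12391)*3819 = 1547895231501/12391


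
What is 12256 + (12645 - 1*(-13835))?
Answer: 38736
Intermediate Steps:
12256 + (12645 - 1*(-13835)) = 12256 + (12645 + 13835) = 12256 + 26480 = 38736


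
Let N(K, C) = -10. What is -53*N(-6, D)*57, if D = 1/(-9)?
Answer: 30210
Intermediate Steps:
D = -⅑ ≈ -0.11111
-53*N(-6, D)*57 = -53*(-10)*57 = 530*57 = 30210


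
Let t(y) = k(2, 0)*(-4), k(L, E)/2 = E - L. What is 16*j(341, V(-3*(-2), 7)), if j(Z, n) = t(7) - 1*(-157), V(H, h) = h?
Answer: 2768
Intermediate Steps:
k(L, E) = -2*L + 2*E (k(L, E) = 2*(E - L) = -2*L + 2*E)
t(y) = 16 (t(y) = (-2*2 + 2*0)*(-4) = (-4 + 0)*(-4) = -4*(-4) = 16)
j(Z, n) = 173 (j(Z, n) = 16 - 1*(-157) = 16 + 157 = 173)
16*j(341, V(-3*(-2), 7)) = 16*173 = 2768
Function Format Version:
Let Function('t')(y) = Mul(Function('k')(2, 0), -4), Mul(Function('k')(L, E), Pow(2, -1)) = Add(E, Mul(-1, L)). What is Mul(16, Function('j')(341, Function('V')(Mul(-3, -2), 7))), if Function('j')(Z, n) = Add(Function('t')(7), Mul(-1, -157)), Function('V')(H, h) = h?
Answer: 2768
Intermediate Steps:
Function('k')(L, E) = Add(Mul(-2, L), Mul(2, E)) (Function('k')(L, E) = Mul(2, Add(E, Mul(-1, L))) = Add(Mul(-2, L), Mul(2, E)))
Function('t')(y) = 16 (Function('t')(y) = Mul(Add(Mul(-2, 2), Mul(2, 0)), -4) = Mul(Add(-4, 0), -4) = Mul(-4, -4) = 16)
Function('j')(Z, n) = 173 (Function('j')(Z, n) = Add(16, Mul(-1, -157)) = Add(16, 157) = 173)
Mul(16, Function('j')(341, Function('V')(Mul(-3, -2), 7))) = Mul(16, 173) = 2768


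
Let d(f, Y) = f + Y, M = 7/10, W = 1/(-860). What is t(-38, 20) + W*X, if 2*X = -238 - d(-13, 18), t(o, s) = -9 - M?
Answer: -16441/1720 ≈ -9.5587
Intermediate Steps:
W = -1/860 ≈ -0.0011628
M = 7/10 (M = 7*(1/10) = 7/10 ≈ 0.70000)
t(o, s) = -97/10 (t(o, s) = -9 - 1*7/10 = -9 - 7/10 = -97/10)
d(f, Y) = Y + f
X = -243/2 (X = (-238 - (18 - 13))/2 = (-238 - 1*5)/2 = (-238 - 5)/2 = (1/2)*(-243) = -243/2 ≈ -121.50)
t(-38, 20) + W*X = -97/10 - 1/860*(-243/2) = -97/10 + 243/1720 = -16441/1720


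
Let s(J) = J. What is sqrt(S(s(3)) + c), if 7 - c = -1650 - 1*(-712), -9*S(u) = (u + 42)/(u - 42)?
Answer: 2*sqrt(359385)/39 ≈ 30.743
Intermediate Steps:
S(u) = -(42 + u)/(9*(-42 + u)) (S(u) = -(u + 42)/(9*(u - 42)) = -(42 + u)/(9*(-42 + u)))
c = 945 (c = 7 - (-1650 - 1*(-712)) = 7 - (-1650 + 712) = 7 - 1*(-938) = 7 + 938 = 945)
sqrt(S(s(3)) + c) = sqrt((-42 - 1*3)/(9*(-42 + 3)) + 945) = sqrt((1/9)*(-42 - 3)/(-39) + 945) = sqrt((1/9)*(-1/39)*(-45) + 945) = sqrt(5/39 + 945) = sqrt(36860/39) = 2*sqrt(359385)/39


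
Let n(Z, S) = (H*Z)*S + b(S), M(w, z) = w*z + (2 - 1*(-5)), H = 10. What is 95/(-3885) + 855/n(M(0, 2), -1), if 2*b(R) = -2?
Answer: -665684/55167 ≈ -12.067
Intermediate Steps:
b(R) = -1 (b(R) = (½)*(-2) = -1)
M(w, z) = 7 + w*z (M(w, z) = w*z + (2 + 5) = w*z + 7 = 7 + w*z)
n(Z, S) = -1 + 10*S*Z (n(Z, S) = (10*Z)*S - 1 = 10*S*Z - 1 = -1 + 10*S*Z)
95/(-3885) + 855/n(M(0, 2), -1) = 95/(-3885) + 855/(-1 + 10*(-1)*(7 + 0*2)) = 95*(-1/3885) + 855/(-1 + 10*(-1)*(7 + 0)) = -19/777 + 855/(-1 + 10*(-1)*7) = -19/777 + 855/(-1 - 70) = -19/777 + 855/(-71) = -19/777 + 855*(-1/71) = -19/777 - 855/71 = -665684/55167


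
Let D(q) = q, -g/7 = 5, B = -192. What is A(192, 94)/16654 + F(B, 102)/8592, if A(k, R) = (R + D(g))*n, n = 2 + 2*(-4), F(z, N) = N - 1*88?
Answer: -702103/35772792 ≈ -0.019627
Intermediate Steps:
g = -35 (g = -7*5 = -35)
F(z, N) = -88 + N (F(z, N) = N - 88 = -88 + N)
n = -6 (n = 2 - 8 = -6)
A(k, R) = 210 - 6*R (A(k, R) = (R - 35)*(-6) = (-35 + R)*(-6) = 210 - 6*R)
A(192, 94)/16654 + F(B, 102)/8592 = (210 - 6*94)/16654 + (-88 + 102)/8592 = (210 - 564)*(1/16654) + 14*(1/8592) = -354*1/16654 + 7/4296 = -177/8327 + 7/4296 = -702103/35772792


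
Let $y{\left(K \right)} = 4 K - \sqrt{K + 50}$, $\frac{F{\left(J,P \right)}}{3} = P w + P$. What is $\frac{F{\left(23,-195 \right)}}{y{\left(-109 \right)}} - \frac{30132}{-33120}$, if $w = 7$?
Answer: $\frac{135760089}{11662840} - \frac{312 i \sqrt{59}}{12677} \approx 11.64 - 0.18904 i$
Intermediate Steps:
$F{\left(J,P \right)} = 24 P$ ($F{\left(J,P \right)} = 3 \left(P 7 + P\right) = 3 \left(7 P + P\right) = 3 \cdot 8 P = 24 P$)
$y{\left(K \right)} = - \sqrt{50 + K} + 4 K$ ($y{\left(K \right)} = 4 K - \sqrt{50 + K} = - \sqrt{50 + K} + 4 K$)
$\frac{F{\left(23,-195 \right)}}{y{\left(-109 \right)}} - \frac{30132}{-33120} = \frac{24 \left(-195\right)}{- \sqrt{50 - 109} + 4 \left(-109\right)} - \frac{30132}{-33120} = - \frac{4680}{- \sqrt{-59} - 436} - - \frac{837}{920} = - \frac{4680}{- i \sqrt{59} - 436} + \frac{837}{920} = - \frac{4680}{-436 - i \sqrt{59}} + \frac{837}{920} = \frac{837}{920} - \frac{4680}{-436 - i \sqrt{59}}$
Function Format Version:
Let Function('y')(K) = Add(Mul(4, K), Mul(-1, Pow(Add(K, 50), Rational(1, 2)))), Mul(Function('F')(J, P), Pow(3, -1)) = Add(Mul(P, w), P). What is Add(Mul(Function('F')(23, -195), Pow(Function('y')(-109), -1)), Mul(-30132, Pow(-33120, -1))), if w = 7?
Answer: Add(Rational(135760089, 11662840), Mul(Rational(-312, 12677), I, Pow(59, Rational(1, 2)))) ≈ Add(11.640, Mul(-0.18904, I))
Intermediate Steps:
Function('F')(J, P) = Mul(24, P) (Function('F')(J, P) = Mul(3, Add(Mul(P, 7), P)) = Mul(3, Add(Mul(7, P), P)) = Mul(3, Mul(8, P)) = Mul(24, P))
Function('y')(K) = Add(Mul(-1, Pow(Add(50, K), Rational(1, 2))), Mul(4, K)) (Function('y')(K) = Add(Mul(4, K), Mul(-1, Pow(Add(50, K), Rational(1, 2)))) = Add(Mul(-1, Pow(Add(50, K), Rational(1, 2))), Mul(4, K)))
Add(Mul(Function('F')(23, -195), Pow(Function('y')(-109), -1)), Mul(-30132, Pow(-33120, -1))) = Add(Mul(Mul(24, -195), Pow(Add(Mul(-1, Pow(Add(50, -109), Rational(1, 2))), Mul(4, -109)), -1)), Mul(-30132, Pow(-33120, -1))) = Add(Mul(-4680, Pow(Add(Mul(-1, Pow(-59, Rational(1, 2))), -436), -1)), Mul(-30132, Rational(-1, 33120))) = Add(Mul(-4680, Pow(Add(Mul(-1, Mul(I, Pow(59, Rational(1, 2)))), -436), -1)), Rational(837, 920)) = Add(Mul(-4680, Pow(Add(Mul(-1, I, Pow(59, Rational(1, 2))), -436), -1)), Rational(837, 920)) = Add(Mul(-4680, Pow(Add(-436, Mul(-1, I, Pow(59, Rational(1, 2)))), -1)), Rational(837, 920)) = Add(Rational(837, 920), Mul(-4680, Pow(Add(-436, Mul(-1, I, Pow(59, Rational(1, 2)))), -1)))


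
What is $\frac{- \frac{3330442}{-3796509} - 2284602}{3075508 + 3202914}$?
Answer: $- \frac{4336754361988}{11918042814399} \approx -0.36388$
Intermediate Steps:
$\frac{- \frac{3330442}{-3796509} - 2284602}{3075508 + 3202914} = \frac{\left(-3330442\right) \left(- \frac{1}{3796509}\right) - 2284602}{6278422} = \left(\frac{3330442}{3796509} - 2284602\right) \frac{1}{6278422} = \left(- \frac{8673508723976}{3796509}\right) \frac{1}{6278422} = - \frac{4336754361988}{11918042814399}$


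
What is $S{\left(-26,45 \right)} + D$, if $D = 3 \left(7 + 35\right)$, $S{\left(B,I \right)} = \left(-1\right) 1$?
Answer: $125$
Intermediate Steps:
$S{\left(B,I \right)} = -1$
$D = 126$ ($D = 3 \cdot 42 = 126$)
$S{\left(-26,45 \right)} + D = -1 + 126 = 125$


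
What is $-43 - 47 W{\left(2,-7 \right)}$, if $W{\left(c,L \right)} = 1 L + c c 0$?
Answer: $286$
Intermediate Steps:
$W{\left(c,L \right)} = L$ ($W{\left(c,L \right)} = L + c^{2} \cdot 0 = L + 0 = L$)
$-43 - 47 W{\left(2,-7 \right)} = -43 - -329 = -43 + 329 = 286$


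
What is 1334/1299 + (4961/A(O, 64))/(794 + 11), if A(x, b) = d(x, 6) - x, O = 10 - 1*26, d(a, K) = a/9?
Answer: 195454411/133848960 ≈ 1.4603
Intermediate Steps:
d(a, K) = a/9 (d(a, K) = a*(⅑) = a/9)
O = -16 (O = 10 - 26 = -16)
A(x, b) = -8*x/9 (A(x, b) = x/9 - x = -8*x/9)
1334/1299 + (4961/A(O, 64))/(794 + 11) = 1334/1299 + (4961/((-8/9*(-16))))/(794 + 11) = 1334*(1/1299) + (4961/(128/9))/805 = 1334/1299 + (4961*(9/128))*(1/805) = 1334/1299 + (44649/128)*(1/805) = 1334/1299 + 44649/103040 = 195454411/133848960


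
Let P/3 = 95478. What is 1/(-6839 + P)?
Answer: 1/279595 ≈ 3.5766e-6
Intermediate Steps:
P = 286434 (P = 3*95478 = 286434)
1/(-6839 + P) = 1/(-6839 + 286434) = 1/279595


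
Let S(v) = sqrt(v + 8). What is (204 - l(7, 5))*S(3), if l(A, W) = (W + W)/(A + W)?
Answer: 1219*sqrt(11)/6 ≈ 673.83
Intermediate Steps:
l(A, W) = 2*W/(A + W) (l(A, W) = (2*W)/(A + W) = 2*W/(A + W))
S(v) = sqrt(8 + v)
(204 - l(7, 5))*S(3) = (204 - 2*5/(7 + 5))*sqrt(8 + 3) = (204 - 2*5/12)*sqrt(11) = (204 - 1*5/6)*sqrt(11) = (204 - 5/6)*sqrt(11) = 1219*sqrt(11)/6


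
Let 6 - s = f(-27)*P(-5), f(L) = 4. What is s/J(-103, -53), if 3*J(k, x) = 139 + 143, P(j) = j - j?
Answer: 3/47 ≈ 0.063830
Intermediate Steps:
P(j) = 0
J(k, x) = 94 (J(k, x) = (139 + 143)/3 = (⅓)*282 = 94)
s = 6 (s = 6 - 4*0 = 6 - 1*0 = 6 + 0 = 6)
s/J(-103, -53) = 6/94 = 6*(1/94) = 3/47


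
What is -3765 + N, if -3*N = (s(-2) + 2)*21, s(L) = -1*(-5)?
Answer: -3814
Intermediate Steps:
s(L) = 5
N = -49 (N = -(5 + 2)*21/3 = -7*21/3 = -⅓*147 = -49)
-3765 + N = -3765 - 49 = -3814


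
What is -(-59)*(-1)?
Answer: -59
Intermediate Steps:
-(-59)*(-1) = -59*1 = -59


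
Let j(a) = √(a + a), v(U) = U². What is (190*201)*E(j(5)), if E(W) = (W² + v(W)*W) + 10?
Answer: 763800 + 381900*√10 ≈ 1.9715e+6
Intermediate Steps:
j(a) = √2*√a (j(a) = √(2*a) = √2*√a)
E(W) = 10 + W² + W³ (E(W) = (W² + W²*W) + 10 = (W² + W³) + 10 = 10 + W² + W³)
(190*201)*E(j(5)) = (190*201)*(10 + (√2*√5)² + (√2*√5)³) = 38190*(10 + (√10)² + (√10)³) = 38190*(10 + 10 + 10*√10) = 38190*(20 + 10*√10) = 763800 + 381900*√10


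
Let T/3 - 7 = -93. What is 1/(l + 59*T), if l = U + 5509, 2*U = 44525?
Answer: 2/25099 ≈ 7.9684e-5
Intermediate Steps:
T = -258 (T = 21 + 3*(-93) = 21 - 279 = -258)
U = 44525/2 (U = (½)*44525 = 44525/2 ≈ 22263.)
l = 55543/2 (l = 44525/2 + 5509 = 55543/2 ≈ 27772.)
1/(l + 59*T) = 1/(55543/2 + 59*(-258)) = 1/(55543/2 - 15222) = 1/(25099/2) = 2/25099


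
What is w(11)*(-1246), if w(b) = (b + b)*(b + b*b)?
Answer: -3618384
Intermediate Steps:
w(b) = 2*b*(b + b**2) (w(b) = (2*b)*(b + b**2) = 2*b*(b + b**2))
w(11)*(-1246) = (2*11**2*(1 + 11))*(-1246) = (2*121*12)*(-1246) = 2904*(-1246) = -3618384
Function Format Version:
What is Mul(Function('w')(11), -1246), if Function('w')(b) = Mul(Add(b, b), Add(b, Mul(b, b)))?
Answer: -3618384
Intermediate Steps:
Function('w')(b) = Mul(2, b, Add(b, Pow(b, 2))) (Function('w')(b) = Mul(Mul(2, b), Add(b, Pow(b, 2))) = Mul(2, b, Add(b, Pow(b, 2))))
Mul(Function('w')(11), -1246) = Mul(Mul(2, Pow(11, 2), Add(1, 11)), -1246) = Mul(Mul(2, 121, 12), -1246) = Mul(2904, -1246) = -3618384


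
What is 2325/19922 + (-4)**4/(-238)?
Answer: -324763/338674 ≈ -0.95893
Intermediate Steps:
2325/19922 + (-4)**4/(-238) = 2325*(1/19922) + 256*(-1/238) = 2325/19922 - 128/119 = -324763/338674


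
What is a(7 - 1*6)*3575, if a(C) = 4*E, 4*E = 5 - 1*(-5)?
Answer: 35750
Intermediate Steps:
E = 5/2 (E = (5 - 1*(-5))/4 = (5 + 5)/4 = (¼)*10 = 5/2 ≈ 2.5000)
a(C) = 10 (a(C) = 4*(5/2) = 10)
a(7 - 1*6)*3575 = 10*3575 = 35750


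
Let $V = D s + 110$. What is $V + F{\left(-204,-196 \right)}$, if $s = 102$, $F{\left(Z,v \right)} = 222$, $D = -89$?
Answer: $-8746$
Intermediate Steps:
$V = -8968$ ($V = \left(-89\right) 102 + 110 = -9078 + 110 = -8968$)
$V + F{\left(-204,-196 \right)} = -8968 + 222 = -8746$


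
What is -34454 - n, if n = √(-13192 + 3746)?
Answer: -34454 - I*√9446 ≈ -34454.0 - 97.191*I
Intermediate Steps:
n = I*√9446 (n = √(-9446) = I*√9446 ≈ 97.191*I)
-34454 - n = -34454 - I*√9446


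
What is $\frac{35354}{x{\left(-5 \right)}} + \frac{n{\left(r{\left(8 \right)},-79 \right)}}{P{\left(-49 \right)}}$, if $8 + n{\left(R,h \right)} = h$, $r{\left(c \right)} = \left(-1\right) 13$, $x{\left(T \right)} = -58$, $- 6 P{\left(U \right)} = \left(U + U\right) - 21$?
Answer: $- \frac{2118701}{3451} \approx -613.94$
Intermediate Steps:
$P{\left(U \right)} = \frac{7}{2} - \frac{U}{3}$ ($P{\left(U \right)} = - \frac{\left(U + U\right) - 21}{6} = - \frac{2 U - 21}{6} = - \frac{-21 + 2 U}{6} = \frac{7}{2} - \frac{U}{3}$)
$r{\left(c \right)} = -13$
$n{\left(R,h \right)} = -8 + h$
$\frac{35354}{x{\left(-5 \right)}} + \frac{n{\left(r{\left(8 \right)},-79 \right)}}{P{\left(-49 \right)}} = \frac{35354}{-58} + \frac{-8 - 79}{\frac{7}{2} - - \frac{49}{3}} = 35354 \left(- \frac{1}{58}\right) - \frac{87}{\frac{7}{2} + \frac{49}{3}} = - \frac{17677}{29} - \frac{87}{\frac{119}{6}} = - \frac{17677}{29} - \frac{522}{119} = - \frac{2118701}{3451}$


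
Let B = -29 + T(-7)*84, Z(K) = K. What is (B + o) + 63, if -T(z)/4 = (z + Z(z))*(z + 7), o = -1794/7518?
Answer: 42303/1253 ≈ 33.761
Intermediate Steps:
o = -299/1253 (o = -1794*1/7518 = -299/1253 ≈ -0.23863)
T(z) = -8*z*(7 + z) (T(z) = -4*(z + z)*(z + 7) = -4*2*z*(7 + z) = -8*z*(7 + z))
B = -29 (B = -29 + (8*(-7)*(-7 - 1*(-7)))*84 = -29 + (8*(-7)*(-7 + 7))*84 = -29 + (8*(-7)*0)*84 = -29 + 0*84 = -29 + 0 = -29)
(B + o) + 63 = (-29 - 299/1253) + 63 = -36636/1253 + 63 = 42303/1253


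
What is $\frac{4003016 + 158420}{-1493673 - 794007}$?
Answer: $- \frac{1040359}{571920} \approx -1.8191$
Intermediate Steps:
$\frac{4003016 + 158420}{-1493673 - 794007} = \frac{4161436}{-2287680} = 4161436 \left(- \frac{1}{2287680}\right) = - \frac{1040359}{571920}$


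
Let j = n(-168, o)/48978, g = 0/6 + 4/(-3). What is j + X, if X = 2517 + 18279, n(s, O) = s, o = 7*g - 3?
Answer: 169757720/8163 ≈ 20796.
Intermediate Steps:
g = -4/3 (g = 0*(1/6) + 4*(-1/3) = 0 - 4/3 = -4/3 ≈ -1.3333)
o = -37/3 (o = 7*(-4/3) - 3 = -28/3 - 3 = -37/3 ≈ -12.333)
X = 20796
j = -28/8163 (j = -168/48978 = -168*1/48978 = -28/8163 ≈ -0.0034301)
j + X = -28/8163 + 20796 = 169757720/8163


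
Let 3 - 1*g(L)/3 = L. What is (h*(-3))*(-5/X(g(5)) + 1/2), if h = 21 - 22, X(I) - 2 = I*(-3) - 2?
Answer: 2/3 ≈ 0.66667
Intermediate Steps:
g(L) = 9 - 3*L
X(I) = -3*I (X(I) = 2 + (I*(-3) - 2) = 2 + (-3*I - 2) = 2 + (-2 - 3*I) = -3*I)
h = -1
(h*(-3))*(-5/X(g(5)) + 1/2) = (-1*(-3))*(-5*(-1/(3*(9 - 3*5))) + 1/2) = 3*(-5*(-1/(3*(9 - 15))) + 1*(1/2)) = 3*(-5/((-3*(-6))) + 1/2) = 3*(-5/18 + 1/2) = 3*(2/9) = 2/3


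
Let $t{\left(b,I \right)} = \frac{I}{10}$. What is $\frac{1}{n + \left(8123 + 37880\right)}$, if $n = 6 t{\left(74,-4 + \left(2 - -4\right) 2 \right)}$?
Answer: $\frac{5}{230039} \approx 2.1735 \cdot 10^{-5}$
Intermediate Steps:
$t{\left(b,I \right)} = \frac{I}{10}$ ($t{\left(b,I \right)} = I \frac{1}{10} = \frac{I}{10}$)
$n = \frac{24}{5}$ ($n = 6 \frac{-4 + \left(2 - -4\right) 2}{10} = 6 \frac{-4 + \left(2 + 4\right) 2}{10} = 6 \frac{-4 + 6 \cdot 2}{10} = 6 \frac{-4 + 12}{10} = 6 \cdot \frac{1}{10} \cdot 8 = 6 \cdot \frac{4}{5} = \frac{24}{5} \approx 4.8$)
$\frac{1}{n + \left(8123 + 37880\right)} = \frac{1}{\frac{24}{5} + \left(8123 + 37880\right)} = \frac{1}{\frac{24}{5} + 46003} = \frac{1}{\frac{230039}{5}} = \frac{5}{230039}$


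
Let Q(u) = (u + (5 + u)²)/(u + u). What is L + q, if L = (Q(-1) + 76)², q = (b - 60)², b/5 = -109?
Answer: 1482869/4 ≈ 3.7072e+5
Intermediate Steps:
b = -545 (b = 5*(-109) = -545)
q = 366025 (q = (-545 - 60)² = (-605)² = 366025)
Q(u) = (u + (5 + u)²)/(2*u) (Q(u) = (u + (5 + u)²)/((2*u)) = (u + (5 + u)²)*(1/(2*u)) = (u + (5 + u)²)/(2*u))
L = 18769/4 (L = ((½)*(-1 + (5 - 1)²)/(-1) + 76)² = ((½)*(-1)*(-1 + 4²) + 76)² = ((½)*(-1)*(-1 + 16) + 76)² = ((½)*(-1)*15 + 76)² = (-15/2 + 76)² = (137/2)² = 18769/4 ≈ 4692.3)
L + q = 18769/4 + 366025 = 1482869/4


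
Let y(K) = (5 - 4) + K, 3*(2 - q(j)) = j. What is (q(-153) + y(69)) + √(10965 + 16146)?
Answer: 123 + √27111 ≈ 287.65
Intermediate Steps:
q(j) = 2 - j/3
y(K) = 1 + K
(q(-153) + y(69)) + √(10965 + 16146) = ((2 - ⅓*(-153)) + (1 + 69)) + √(10965 + 16146) = ((2 + 51) + 70) + √27111 = (53 + 70) + √27111 = 123 + √27111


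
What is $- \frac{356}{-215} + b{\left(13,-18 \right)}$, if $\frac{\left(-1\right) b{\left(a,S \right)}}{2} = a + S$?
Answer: $\frac{2506}{215} \approx 11.656$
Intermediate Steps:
$b{\left(a,S \right)} = - 2 S - 2 a$ ($b{\left(a,S \right)} = - 2 \left(a + S\right) = - 2 \left(S + a\right) = - 2 S - 2 a$)
$- \frac{356}{-215} + b{\left(13,-18 \right)} = - \frac{356}{-215} - -10 = \left(-356\right) \left(- \frac{1}{215}\right) + \left(36 - 26\right) = \frac{356}{215} + 10 = \frac{2506}{215}$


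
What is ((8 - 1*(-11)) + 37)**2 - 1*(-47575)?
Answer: 50711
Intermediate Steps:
((8 - 1*(-11)) + 37)**2 - 1*(-47575) = ((8 + 11) + 37)**2 + 47575 = (19 + 37)**2 + 47575 = 56**2 + 47575 = 3136 + 47575 = 50711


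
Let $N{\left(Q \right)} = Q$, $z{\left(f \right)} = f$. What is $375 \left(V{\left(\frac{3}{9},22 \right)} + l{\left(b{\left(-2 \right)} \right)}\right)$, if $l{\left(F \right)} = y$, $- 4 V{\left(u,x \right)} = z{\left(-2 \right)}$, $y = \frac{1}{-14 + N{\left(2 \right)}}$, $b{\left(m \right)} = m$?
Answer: $\frac{625}{4} \approx 156.25$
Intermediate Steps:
$y = - \frac{1}{12}$ ($y = \frac{1}{-14 + 2} = \frac{1}{-12} = - \frac{1}{12} \approx -0.083333$)
$V{\left(u,x \right)} = \frac{1}{2}$ ($V{\left(u,x \right)} = \left(- \frac{1}{4}\right) \left(-2\right) = \frac{1}{2}$)
$l{\left(F \right)} = - \frac{1}{12}$
$375 \left(V{\left(\frac{3}{9},22 \right)} + l{\left(b{\left(-2 \right)} \right)}\right) = 375 \left(\frac{1}{2} - \frac{1}{12}\right) = 375 \cdot \frac{5}{12} = \frac{625}{4}$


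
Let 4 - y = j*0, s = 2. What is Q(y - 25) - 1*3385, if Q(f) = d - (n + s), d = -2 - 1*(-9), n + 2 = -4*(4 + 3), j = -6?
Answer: -3350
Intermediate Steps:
n = -30 (n = -2 - 4*(4 + 3) = -2 - 4*7 = -2 - 28 = -30)
y = 4 (y = 4 - (-6)*0 = 4 - 1*0 = 4 + 0 = 4)
d = 7 (d = -2 + 9 = 7)
Q(f) = 35 (Q(f) = 7 - (-30 + 2) = 7 - 1*(-28) = 7 + 28 = 35)
Q(y - 25) - 1*3385 = 35 - 1*3385 = 35 - 3385 = -3350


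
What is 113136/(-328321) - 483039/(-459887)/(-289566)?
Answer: -1674023622500359/4857970268656498 ≈ -0.34459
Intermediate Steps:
113136/(-328321) - 483039/(-459887)/(-289566) = 113136*(-1/328321) - 483039*(-1/459887)*(-1/289566) = -113136/328321 + (483039/459887)*(-1/289566) = -113136/328321 - 53671/14796404338 = -1674023622500359/4857970268656498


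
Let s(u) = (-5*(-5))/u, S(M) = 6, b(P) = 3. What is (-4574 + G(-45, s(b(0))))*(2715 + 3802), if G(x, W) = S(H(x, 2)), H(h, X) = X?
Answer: -29769656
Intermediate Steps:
s(u) = 25/u
G(x, W) = 6
(-4574 + G(-45, s(b(0))))*(2715 + 3802) = (-4574 + 6)*(2715 + 3802) = -4568*6517 = -29769656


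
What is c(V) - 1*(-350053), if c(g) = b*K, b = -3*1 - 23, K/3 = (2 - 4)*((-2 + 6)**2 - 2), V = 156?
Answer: 352237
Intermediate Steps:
K = -84 (K = 3*((2 - 4)*((-2 + 6)**2 - 2)) = 3*(-2*(4**2 - 2)) = 3*(-2*(16 - 2)) = 3*(-2*14) = 3*(-28) = -84)
b = -26 (b = -3 - 23 = -26)
c(g) = 2184 (c(g) = -26*(-84) = 2184)
c(V) - 1*(-350053) = 2184 - 1*(-350053) = 2184 + 350053 = 352237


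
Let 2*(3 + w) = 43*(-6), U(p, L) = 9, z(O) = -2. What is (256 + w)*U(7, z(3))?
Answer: 1116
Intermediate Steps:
w = -132 (w = -3 + (43*(-6))/2 = -3 + (1/2)*(-258) = -3 - 129 = -132)
(256 + w)*U(7, z(3)) = (256 - 132)*9 = 124*9 = 1116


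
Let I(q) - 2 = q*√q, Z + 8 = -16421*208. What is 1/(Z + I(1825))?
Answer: -3415574/11660067358851 - 9125*√73/11660067358851 ≈ -2.9962e-7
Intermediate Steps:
Z = -3415576 (Z = -8 - 16421*208 = -8 - 3415568 = -3415576)
I(q) = 2 + q^(3/2) (I(q) = 2 + q*√q = 2 + q^(3/2))
1/(Z + I(1825)) = 1/(-3415576 + (2 + 1825^(3/2))) = 1/(-3415576 + (2 + 9125*√73)) = 1/(-3415574 + 9125*√73)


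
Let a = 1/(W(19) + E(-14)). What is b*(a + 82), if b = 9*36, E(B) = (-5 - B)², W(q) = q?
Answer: 664281/25 ≈ 26571.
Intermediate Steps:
a = 1/100 (a = 1/(19 + (5 - 14)²) = 1/(19 + (-9)²) = 1/(19 + 81) = 1/100 ≈ 0.010000)
b = 324
b*(a + 82) = 324*(1/100 + 82) = 324*(8201/100) = 664281/25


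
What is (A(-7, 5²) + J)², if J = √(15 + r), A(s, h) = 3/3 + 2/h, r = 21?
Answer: 31329/625 ≈ 50.126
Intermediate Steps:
A(s, h) = 1 + 2/h (A(s, h) = 3*(⅓) + 2/h = 1 + 2/h)
J = 6 (J = √(15 + 21) = √36 = 6)
(A(-7, 5²) + J)² = ((2 + 5²)/(5²) + 6)² = ((2 + 25)/25 + 6)² = ((1/25)*27 + 6)² = (27/25 + 6)² = (177/25)² = 31329/625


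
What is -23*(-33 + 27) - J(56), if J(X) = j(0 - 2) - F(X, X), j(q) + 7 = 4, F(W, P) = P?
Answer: 197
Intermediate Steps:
j(q) = -3 (j(q) = -7 + 4 = -3)
J(X) = -3 - X
-23*(-33 + 27) - J(56) = -23*(-33 + 27) - (-3 - 1*56) = -23*(-6) - (-3 - 56) = 138 - 1*(-59) = 138 + 59 = 197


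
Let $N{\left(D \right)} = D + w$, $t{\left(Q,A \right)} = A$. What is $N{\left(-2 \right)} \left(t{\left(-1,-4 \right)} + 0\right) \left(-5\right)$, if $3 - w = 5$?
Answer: $-80$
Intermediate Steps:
$w = -2$ ($w = 3 - 5 = -2$)
$N{\left(D \right)} = -2 + D$ ($N{\left(D \right)} = D - 2 = -2 + D$)
$N{\left(-2 \right)} \left(t{\left(-1,-4 \right)} + 0\right) \left(-5\right) = \left(-2 - 2\right) \left(-4 + 0\right) \left(-5\right) = - 4 \left(\left(-4\right) \left(-5\right)\right) = \left(-4\right) 20 = -80$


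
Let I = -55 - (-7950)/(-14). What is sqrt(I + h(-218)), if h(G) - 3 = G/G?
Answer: 38*I*sqrt(21)/7 ≈ 24.877*I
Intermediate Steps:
h(G) = 4 (h(G) = 3 + G/G = 3 + 1 = 4)
I = -4360/7 (I = -55 - (-7950)*(-1)/14 = -55 - 75*53/7 = -55 - 3975/7 = -4360/7 ≈ -622.86)
sqrt(I + h(-218)) = sqrt(-4360/7 + 4) = sqrt(-4332/7) = 38*I*sqrt(21)/7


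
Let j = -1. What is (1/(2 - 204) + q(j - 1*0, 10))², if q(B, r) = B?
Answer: 41209/40804 ≈ 1.0099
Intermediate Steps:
(1/(2 - 204) + q(j - 1*0, 10))² = (1/(2 - 204) + (-1 - 1*0))² = (1/(-202) + (-1 + 0))² = (-1/202 - 1)² = (-203/202)² = 41209/40804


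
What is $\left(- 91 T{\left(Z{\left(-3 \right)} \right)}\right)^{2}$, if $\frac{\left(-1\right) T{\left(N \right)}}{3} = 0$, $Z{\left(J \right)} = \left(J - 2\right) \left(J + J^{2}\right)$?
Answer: $0$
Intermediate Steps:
$Z{\left(J \right)} = \left(-2 + J\right) \left(J + J^{2}\right)$
$T{\left(N \right)} = 0$ ($T{\left(N \right)} = \left(-3\right) 0 = 0$)
$\left(- 91 T{\left(Z{\left(-3 \right)} \right)}\right)^{2} = \left(\left(-91\right) 0\right)^{2} = 0^{2} = 0$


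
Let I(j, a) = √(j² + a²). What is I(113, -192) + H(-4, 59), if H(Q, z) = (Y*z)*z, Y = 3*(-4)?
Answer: -41772 + √49633 ≈ -41549.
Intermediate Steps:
Y = -12
I(j, a) = √(a² + j²)
H(Q, z) = -12*z² (H(Q, z) = (-12*z)*z = -12*z²)
I(113, -192) + H(-4, 59) = √((-192)² + 113²) - 12*59² = √(36864 + 12769) - 12*3481 = √49633 - 41772 = -41772 + √49633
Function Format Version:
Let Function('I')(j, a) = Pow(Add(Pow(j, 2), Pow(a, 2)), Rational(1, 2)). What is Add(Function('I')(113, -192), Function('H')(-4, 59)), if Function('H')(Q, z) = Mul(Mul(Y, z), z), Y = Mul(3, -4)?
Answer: Add(-41772, Pow(49633, Rational(1, 2))) ≈ -41549.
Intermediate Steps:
Y = -12
Function('I')(j, a) = Pow(Add(Pow(a, 2), Pow(j, 2)), Rational(1, 2))
Function('H')(Q, z) = Mul(-12, Pow(z, 2)) (Function('H')(Q, z) = Mul(Mul(-12, z), z) = Mul(-12, Pow(z, 2)))
Add(Function('I')(113, -192), Function('H')(-4, 59)) = Add(Pow(Add(Pow(-192, 2), Pow(113, 2)), Rational(1, 2)), Mul(-12, Pow(59, 2))) = Add(Pow(Add(36864, 12769), Rational(1, 2)), Mul(-12, 3481)) = Add(Pow(49633, Rational(1, 2)), -41772) = Add(-41772, Pow(49633, Rational(1, 2)))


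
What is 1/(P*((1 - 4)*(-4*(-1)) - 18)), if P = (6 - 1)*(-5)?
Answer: 1/750 ≈ 0.0013333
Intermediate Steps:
P = -25 (P = 5*(-5) = -25)
1/(P*((1 - 4)*(-4*(-1)) - 18)) = 1/(-25*((1 - 4)*(-4*(-1)) - 18)) = 1/(-25*(-3*4 - 18)) = 1/(-25*(-12 - 18)) = 1/(-25*(-30)) = 1/750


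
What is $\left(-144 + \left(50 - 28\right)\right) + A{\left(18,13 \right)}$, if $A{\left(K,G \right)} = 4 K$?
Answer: $-50$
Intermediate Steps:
$\left(-144 + \left(50 - 28\right)\right) + A{\left(18,13 \right)} = \left(-144 + \left(50 - 28\right)\right) + 4 \cdot 18 = \left(-144 + 22\right) + 72 = -122 + 72 = -50$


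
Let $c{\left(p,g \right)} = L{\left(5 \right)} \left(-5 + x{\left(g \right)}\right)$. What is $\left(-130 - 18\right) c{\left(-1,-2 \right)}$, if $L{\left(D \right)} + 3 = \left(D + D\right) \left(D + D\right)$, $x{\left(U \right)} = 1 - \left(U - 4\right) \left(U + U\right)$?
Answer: $401968$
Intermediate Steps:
$x{\left(U \right)} = 1 - 2 U \left(-4 + U\right)$ ($x{\left(U \right)} = 1 - \left(-4 + U\right) 2 U = 1 - 2 U \left(-4 + U\right)$)
$L{\left(D \right)} = -3 + 4 D^{2}$ ($L{\left(D \right)} = -3 + \left(D + D\right) \left(D + D\right) = -3 + 2 D 2 D = -3 + 4 D^{2}$)
$c{\left(p,g \right)} = -388 - 194 g^{2} + 776 g$ ($c{\left(p,g \right)} = \left(-3 + 4 \cdot 5^{2}\right) \left(-5 + \left(1 - 2 g^{2} + 8 g\right)\right) = \left(-3 + 4 \cdot 25\right) \left(-4 - 2 g^{2} + 8 g\right) = \left(-3 + 100\right) \left(-4 - 2 g^{2} + 8 g\right) = 97 \left(-4 - 2 g^{2} + 8 g\right) = -388 - 194 g^{2} + 776 g$)
$\left(-130 - 18\right) c{\left(-1,-2 \right)} = \left(-130 - 18\right) \left(-388 - 194 \left(-2\right)^{2} + 776 \left(-2\right)\right) = - 148 \left(-388 - 776 - 1552\right) = \left(-148\right) \left(-2716\right) = 401968$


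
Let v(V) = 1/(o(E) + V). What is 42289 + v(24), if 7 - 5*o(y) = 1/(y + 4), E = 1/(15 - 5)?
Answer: 219776138/5197 ≈ 42289.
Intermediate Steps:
E = 1/10 ≈ 0.10000
o(y) = 7/5 - 1/(5*(4 + y)) (o(y) = 7/5 - 1/(5*(y + 4)) = 7/5 - 1/(5*(4 + y)))
v(V) = 1/(277/205 + V) (v(V) = 1/((27 + 7*(1/10))/(5*(4 + 1/10)) + V) = 1/((27 + 7/10)/(5*(41/10)) + V) = 1/((1/5)*(10/41)*(277/10) + V) = 1/(277/205 + V))
42289 + v(24) = 42289 + 205/(277 + 205*24) = 42289 + 205/(277 + 4920) = 42289 + 205/5197 = 219776138/5197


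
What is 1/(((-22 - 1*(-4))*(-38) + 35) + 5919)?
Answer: 1/6638 ≈ 0.00015065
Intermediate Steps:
1/(((-22 - 1*(-4))*(-38) + 35) + 5919) = 1/(((-22 + 4)*(-38) + 35) + 5919) = 1/((-18*(-38) + 35) + 5919) = 1/((684 + 35) + 5919) = 1/(719 + 5919) = 1/6638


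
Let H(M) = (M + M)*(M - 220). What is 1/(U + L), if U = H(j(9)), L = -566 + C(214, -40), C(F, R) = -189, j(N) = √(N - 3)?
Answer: 743/609551 - 440*√6/609551 ≈ -0.00054922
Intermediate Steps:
j(N) = √(-3 + N)
L = -755 (L = -566 - 189 = -755)
H(M) = 2*M*(-220 + M) (H(M) = (2*M)*(-220 + M) = 2*M*(-220 + M))
U = 2*√6*(-220 + √6) (U = 2*√(-3 + 9)*(-220 + √(-3 + 9)) = 2*√6*(-220 + √6) ≈ -1065.8)
1/(U + L) = 1/((12 - 440*√6) - 755) = 1/(-743 - 440*√6)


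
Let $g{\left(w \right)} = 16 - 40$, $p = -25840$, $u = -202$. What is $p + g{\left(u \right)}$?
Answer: $-25864$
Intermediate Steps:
$g{\left(w \right)} = -24$ ($g{\left(w \right)} = 16 - 40 = -24$)
$p + g{\left(u \right)} = -25840 - 24 = -25864$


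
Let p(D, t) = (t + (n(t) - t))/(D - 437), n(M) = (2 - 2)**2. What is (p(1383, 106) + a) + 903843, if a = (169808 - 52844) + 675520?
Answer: 1696327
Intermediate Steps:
n(M) = 0 (n(M) = 0**2 = 0)
a = 792484 (a = 116964 + 675520 = 792484)
p(D, t) = 0 (p(D, t) = (t + (0 - t))/(D - 437) = (t - t)/(-437 + D) = 0/(-437 + D) = 0)
(p(1383, 106) + a) + 903843 = (0 + 792484) + 903843 = 792484 + 903843 = 1696327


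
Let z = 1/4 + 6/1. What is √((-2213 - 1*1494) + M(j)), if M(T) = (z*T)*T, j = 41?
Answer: √27197/2 ≈ 82.458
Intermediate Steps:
z = 25/4 (z = 1*(¼) + 6*1 = ¼ + 6 = 25/4 ≈ 6.2500)
M(T) = 25*T²/4 (M(T) = (25*T/4)*T = 25*T²/4)
√((-2213 - 1*1494) + M(j)) = √((-2213 - 1*1494) + (25/4)*41²) = √((-2213 - 1494) + (25/4)*1681) = √(-3707 + 42025/4) = √(27197/4) = √27197/2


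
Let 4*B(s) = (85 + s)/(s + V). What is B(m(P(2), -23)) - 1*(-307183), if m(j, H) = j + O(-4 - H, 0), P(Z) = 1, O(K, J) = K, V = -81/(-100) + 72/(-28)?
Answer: 3921823736/12767 ≈ 3.0718e+5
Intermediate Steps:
V = -1233/700 (V = -81*(-1/100) + 72*(-1/28) = 81/100 - 18/7 = -1233/700 ≈ -1.7614)
m(j, H) = -4 + j - H (m(j, H) = j + (-4 - H) = -4 + j - H)
B(s) = (85 + s)/(4*(-1233/700 + s)) (B(s) = ((85 + s)/(s - 1233/700))/4 = ((85 + s)/(-1233/700 + s))/4 = (85 + s)/(4*(-1233/700 + s)))
B(m(P(2), -23)) - 1*(-307183) = 175*(85 + (-4 + 1 - 1*(-23)))/(-1233 + 700*(-4 + 1 - 1*(-23))) - 1*(-307183) = 175*(85 + (-4 + 1 + 23))/(-1233 + 700*(-4 + 1 + 23)) + 307183 = 175*(85 + 20)/(-1233 + 700*20) + 307183 = 175*105/(-1233 + 14000) + 307183 = 175*105/12767 + 307183 = 175*(1/12767)*105 + 307183 = 18375/12767 + 307183 = 3921823736/12767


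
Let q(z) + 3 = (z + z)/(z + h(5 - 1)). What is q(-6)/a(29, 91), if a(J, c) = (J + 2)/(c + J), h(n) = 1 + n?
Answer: 1080/31 ≈ 34.839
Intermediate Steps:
a(J, c) = (2 + J)/(J + c)
q(z) = -3 + 2*z/(5 + z) (q(z) = -3 + (z + z)/(z + (1 + (5 - 1))) = -3 + (2*z)/(z + (1 + 4)) = -3 + (2*z)/(z + 5) = -3 + (2*z)/(5 + z) = -3 + 2*z/(5 + z))
q(-6)/a(29, 91) = ((-15 - 1*(-6))/(5 - 6))/(((2 + 29)/(29 + 91))) = ((-15 + 6)/(-1))/((31/120)) = (-1*(-9))/(((1/120)*31)) = 9/(31/120) = 9*(120/31) = 1080/31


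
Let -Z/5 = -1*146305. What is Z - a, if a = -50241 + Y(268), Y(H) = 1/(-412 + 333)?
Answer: 61759515/79 ≈ 7.8177e+5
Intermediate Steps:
Y(H) = -1/79 (Y(H) = 1/(-79) = -1/79)
Z = 731525 (Z = -(-5)*146305 = -5*(-146305) = 731525)
a = -3969040/79 (a = -50241 - 1/79 = -3969040/79 ≈ -50241.)
Z - a = 731525 - 1*(-3969040/79) = 731525 + 3969040/79 = 61759515/79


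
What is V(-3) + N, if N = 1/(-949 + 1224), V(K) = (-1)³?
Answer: -274/275 ≈ -0.99636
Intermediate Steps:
V(K) = -1
N = 1/275 ≈ 0.0036364
V(-3) + N = -1 + 1/275 = -274/275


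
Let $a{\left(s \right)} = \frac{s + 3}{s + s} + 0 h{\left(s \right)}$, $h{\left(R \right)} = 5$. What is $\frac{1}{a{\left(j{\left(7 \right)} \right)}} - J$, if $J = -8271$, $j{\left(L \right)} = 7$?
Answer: $\frac{41362}{5} \approx 8272.4$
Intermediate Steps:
$a{\left(s \right)} = \frac{3 + s}{2 s}$ ($a{\left(s \right)} = \frac{s + 3}{s + s} + 0 \cdot 5 = \frac{3 + s}{2 s} + 0 = \frac{3 + s}{2 s}$)
$\frac{1}{a{\left(j{\left(7 \right)} \right)}} - J = \frac{1}{\frac{1}{2} \cdot \frac{1}{7} \left(3 + 7\right)} - -8271 = \frac{1}{\frac{1}{2} \cdot \frac{1}{7} \cdot 10} + 8271 = \frac{1}{\frac{5}{7}} + 8271 = \frac{7}{5} + 8271 = \frac{41362}{5}$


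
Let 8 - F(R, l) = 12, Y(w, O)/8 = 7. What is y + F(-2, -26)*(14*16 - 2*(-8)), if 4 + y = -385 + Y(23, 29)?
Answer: -1293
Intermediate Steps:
Y(w, O) = 56 (Y(w, O) = 8*7 = 56)
F(R, l) = -4 (F(R, l) = 8 - 1*12 = 8 - 12 = -4)
y = -333 (y = -4 + (-385 + 56) = -4 - 329 = -333)
y + F(-2, -26)*(14*16 - 2*(-8)) = -333 - 4*(14*16 - 2*(-8)) = -333 - 4*(224 + 16) = -333 - 4*240 = -333 - 960 = -1293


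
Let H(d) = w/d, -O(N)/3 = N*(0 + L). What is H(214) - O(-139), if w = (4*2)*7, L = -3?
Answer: 133885/107 ≈ 1251.3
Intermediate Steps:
w = 56 (w = 8*7 = 56)
O(N) = 9*N (O(N) = -3*N*(0 - 3) = -3*N*(-3) = -(-9)*N = 9*N)
H(d) = 56/d
H(214) - O(-139) = 56/214 - 9*(-139) = 56*(1/214) - 1*(-1251) = 28/107 + 1251 = 133885/107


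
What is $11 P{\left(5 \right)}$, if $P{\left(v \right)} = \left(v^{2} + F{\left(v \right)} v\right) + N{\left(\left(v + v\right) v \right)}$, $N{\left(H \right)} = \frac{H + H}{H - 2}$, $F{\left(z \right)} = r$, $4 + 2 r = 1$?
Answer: $\frac{2585}{12} \approx 215.42$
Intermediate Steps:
$r = - \frac{3}{2}$ ($r = -2 + \frac{1}{2} \cdot 1 = -2 + \frac{1}{2} = - \frac{3}{2} \approx -1.5$)
$F{\left(z \right)} = - \frac{3}{2}$
$N{\left(H \right)} = \frac{2 H}{-2 + H}$
$P{\left(v \right)} = v^{2} - \frac{3 v}{2} + \frac{4 v^{2}}{-2 + 2 v^{2}}$ ($P{\left(v \right)} = \left(v^{2} - \frac{3 v}{2}\right) + \frac{2 \left(v + v\right) v}{-2 + \left(v + v\right) v} = \left(v^{2} - \frac{3 v}{2}\right) + \frac{2 \cdot 2 v v}{-2 + 2 v v} = \left(v^{2} - \frac{3 v}{2}\right) + \frac{2 \cdot 2 v^{2}}{-2 + 2 v^{2}} = \left(v^{2} - \frac{3 v}{2}\right) + \frac{4 v^{2}}{-2 + 2 v^{2}} = v^{2} - \frac{3 v}{2} + \frac{4 v^{2}}{-2 + 2 v^{2}}$)
$11 P{\left(5 \right)} = 11 \cdot \frac{1}{2} \cdot 5 \frac{1}{-1 + 5^{2}} \left(4 \cdot 5 + \left(-1 + 5^{2}\right) \left(-3 + 2 \cdot 5\right)\right) = 11 \cdot \frac{1}{2} \cdot 5 \frac{1}{-1 + 25} \left(20 + \left(-1 + 25\right) \left(-3 + 10\right)\right) = 11 \cdot \frac{1}{2} \cdot 5 \cdot \frac{1}{24} \left(20 + 24 \cdot 7\right) = 11 \cdot \frac{1}{2} \cdot 5 \cdot \frac{1}{24} \left(20 + 168\right) = 11 \cdot \frac{1}{2} \cdot 5 \cdot \frac{1}{24} \cdot 188 = 11 \cdot \frac{235}{12} = \frac{2585}{12}$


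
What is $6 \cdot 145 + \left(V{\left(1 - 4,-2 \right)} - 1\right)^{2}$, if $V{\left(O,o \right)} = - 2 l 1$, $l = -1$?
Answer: $871$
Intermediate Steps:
$V{\left(O,o \right)} = 2$ ($V{\left(O,o \right)} = \left(-2\right) \left(-1\right) 1 = 2 \cdot 1 = 2$)
$6 \cdot 145 + \left(V{\left(1 - 4,-2 \right)} - 1\right)^{2} = 6 \cdot 145 + \left(2 - 1\right)^{2} = 870 + 1^{2} = 870 + 1 = 871$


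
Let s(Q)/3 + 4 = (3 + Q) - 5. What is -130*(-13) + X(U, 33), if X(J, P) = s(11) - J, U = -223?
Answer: 1928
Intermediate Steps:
s(Q) = -18 + 3*Q (s(Q) = -12 + 3*((3 + Q) - 5) = -12 + 3*(-2 + Q) = -12 + (-6 + 3*Q) = -18 + 3*Q)
X(J, P) = 15 - J (X(J, P) = (-18 + 3*11) - J = (-18 + 33) - J = 15 - J)
-130*(-13) + X(U, 33) = -130*(-13) + (15 - 1*(-223)) = 1690 + (15 + 223) = 1690 + 238 = 1928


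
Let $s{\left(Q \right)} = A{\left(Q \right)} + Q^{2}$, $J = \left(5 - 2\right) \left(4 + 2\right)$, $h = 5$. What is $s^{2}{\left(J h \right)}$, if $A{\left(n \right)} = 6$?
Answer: $65707236$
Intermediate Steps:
$J = 18$ ($J = 3 \cdot 6 = 18$)
$s{\left(Q \right)} = 6 + Q^{2}$
$s^{2}{\left(J h \right)} = \left(6 + \left(18 \cdot 5\right)^{2}\right)^{2} = \left(6 + 90^{2}\right)^{2} = \left(6 + 8100\right)^{2} = 8106^{2} = 65707236$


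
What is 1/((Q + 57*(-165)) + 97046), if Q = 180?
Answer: 1/87821 ≈ 1.1387e-5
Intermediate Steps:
1/((Q + 57*(-165)) + 97046) = 1/((180 + 57*(-165)) + 97046) = 1/((180 - 9405) + 97046) = 1/(-9225 + 97046) = 1/87821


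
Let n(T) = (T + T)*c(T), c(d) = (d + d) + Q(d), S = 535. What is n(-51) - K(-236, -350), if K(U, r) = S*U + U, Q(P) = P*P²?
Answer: 13667302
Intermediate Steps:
Q(P) = P³
c(d) = d³ + 2*d (c(d) = (d + d) + d³ = 2*d + d³ = d³ + 2*d)
n(T) = 2*T²*(2 + T²) (n(T) = (T + T)*(T*(2 + T²)) = (2*T)*(T*(2 + T²)) = 2*T²*(2 + T²))
K(U, r) = 536*U (K(U, r) = 535*U + U = 536*U)
n(-51) - K(-236, -350) = 2*(-51)²*(2 + (-51)²) - 536*(-236) = 2*2601*(2 + 2601) - 1*(-126496) = 2*2601*2603 + 126496 = 13540806 + 126496 = 13667302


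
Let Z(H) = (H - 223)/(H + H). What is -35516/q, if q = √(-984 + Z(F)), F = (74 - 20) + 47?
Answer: 35516*I*√10043945/99445 ≈ 1131.9*I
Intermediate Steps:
F = 101 (F = 54 + 47 = 101)
Z(H) = (-223 + H)/(2*H) (Z(H) = (-223 + H)/((2*H)) = (-223 + H)*(1/(2*H)) = (-223 + H)/(2*H))
q = I*√10043945/101 (q = √(-984 + (½)*(-223 + 101)/101) = √(-984 + (½)*(1/101)*(-122)) = √(-984 - 61/101) = √(-99445/101) = I*√10043945/101 ≈ 31.378*I)
-35516/q = -35516*(-I*√10043945/99445) = -(-35516)*I*√10043945/99445 = 35516*I*√10043945/99445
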